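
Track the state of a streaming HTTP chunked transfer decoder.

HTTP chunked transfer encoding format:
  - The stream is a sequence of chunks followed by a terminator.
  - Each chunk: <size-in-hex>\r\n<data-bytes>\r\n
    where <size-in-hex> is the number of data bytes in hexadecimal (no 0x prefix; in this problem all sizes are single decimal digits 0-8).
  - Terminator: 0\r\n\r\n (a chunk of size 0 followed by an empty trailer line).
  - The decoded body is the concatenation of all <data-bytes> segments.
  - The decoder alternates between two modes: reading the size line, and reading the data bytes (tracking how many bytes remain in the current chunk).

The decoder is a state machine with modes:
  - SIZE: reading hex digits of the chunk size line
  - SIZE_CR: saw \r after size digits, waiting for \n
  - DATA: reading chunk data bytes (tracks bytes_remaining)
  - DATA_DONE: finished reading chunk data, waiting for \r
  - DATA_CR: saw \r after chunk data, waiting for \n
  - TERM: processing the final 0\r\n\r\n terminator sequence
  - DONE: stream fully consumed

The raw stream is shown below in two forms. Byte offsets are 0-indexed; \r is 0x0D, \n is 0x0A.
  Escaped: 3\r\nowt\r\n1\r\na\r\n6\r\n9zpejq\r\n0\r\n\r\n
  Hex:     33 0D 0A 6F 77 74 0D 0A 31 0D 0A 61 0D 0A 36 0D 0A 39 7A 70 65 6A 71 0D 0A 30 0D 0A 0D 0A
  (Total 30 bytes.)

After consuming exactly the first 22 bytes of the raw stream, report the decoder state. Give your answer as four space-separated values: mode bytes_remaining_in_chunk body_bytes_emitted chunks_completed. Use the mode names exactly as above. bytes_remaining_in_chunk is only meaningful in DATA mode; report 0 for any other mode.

Byte 0 = '3': mode=SIZE remaining=0 emitted=0 chunks_done=0
Byte 1 = 0x0D: mode=SIZE_CR remaining=0 emitted=0 chunks_done=0
Byte 2 = 0x0A: mode=DATA remaining=3 emitted=0 chunks_done=0
Byte 3 = 'o': mode=DATA remaining=2 emitted=1 chunks_done=0
Byte 4 = 'w': mode=DATA remaining=1 emitted=2 chunks_done=0
Byte 5 = 't': mode=DATA_DONE remaining=0 emitted=3 chunks_done=0
Byte 6 = 0x0D: mode=DATA_CR remaining=0 emitted=3 chunks_done=0
Byte 7 = 0x0A: mode=SIZE remaining=0 emitted=3 chunks_done=1
Byte 8 = '1': mode=SIZE remaining=0 emitted=3 chunks_done=1
Byte 9 = 0x0D: mode=SIZE_CR remaining=0 emitted=3 chunks_done=1
Byte 10 = 0x0A: mode=DATA remaining=1 emitted=3 chunks_done=1
Byte 11 = 'a': mode=DATA_DONE remaining=0 emitted=4 chunks_done=1
Byte 12 = 0x0D: mode=DATA_CR remaining=0 emitted=4 chunks_done=1
Byte 13 = 0x0A: mode=SIZE remaining=0 emitted=4 chunks_done=2
Byte 14 = '6': mode=SIZE remaining=0 emitted=4 chunks_done=2
Byte 15 = 0x0D: mode=SIZE_CR remaining=0 emitted=4 chunks_done=2
Byte 16 = 0x0A: mode=DATA remaining=6 emitted=4 chunks_done=2
Byte 17 = '9': mode=DATA remaining=5 emitted=5 chunks_done=2
Byte 18 = 'z': mode=DATA remaining=4 emitted=6 chunks_done=2
Byte 19 = 'p': mode=DATA remaining=3 emitted=7 chunks_done=2
Byte 20 = 'e': mode=DATA remaining=2 emitted=8 chunks_done=2
Byte 21 = 'j': mode=DATA remaining=1 emitted=9 chunks_done=2

Answer: DATA 1 9 2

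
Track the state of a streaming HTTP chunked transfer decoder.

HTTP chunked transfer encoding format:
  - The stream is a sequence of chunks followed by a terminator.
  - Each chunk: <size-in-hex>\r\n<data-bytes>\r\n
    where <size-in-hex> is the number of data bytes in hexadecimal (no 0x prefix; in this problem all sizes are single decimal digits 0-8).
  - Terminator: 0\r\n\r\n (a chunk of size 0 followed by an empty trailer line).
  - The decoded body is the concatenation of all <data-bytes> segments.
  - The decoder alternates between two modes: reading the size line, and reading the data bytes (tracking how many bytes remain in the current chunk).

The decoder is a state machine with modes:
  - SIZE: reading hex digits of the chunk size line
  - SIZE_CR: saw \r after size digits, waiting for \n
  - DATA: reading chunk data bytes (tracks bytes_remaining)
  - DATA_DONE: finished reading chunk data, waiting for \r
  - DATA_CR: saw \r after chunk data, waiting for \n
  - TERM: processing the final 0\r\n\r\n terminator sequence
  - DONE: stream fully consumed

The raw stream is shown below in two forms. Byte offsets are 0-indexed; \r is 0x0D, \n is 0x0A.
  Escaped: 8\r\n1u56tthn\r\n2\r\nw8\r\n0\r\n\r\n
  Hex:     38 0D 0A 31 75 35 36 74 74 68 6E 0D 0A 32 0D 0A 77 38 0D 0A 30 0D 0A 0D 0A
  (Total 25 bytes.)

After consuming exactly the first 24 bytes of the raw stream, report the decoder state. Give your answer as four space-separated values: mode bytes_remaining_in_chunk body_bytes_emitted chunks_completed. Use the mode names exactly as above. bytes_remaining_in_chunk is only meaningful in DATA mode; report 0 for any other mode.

Answer: TERM 0 10 2

Derivation:
Byte 0 = '8': mode=SIZE remaining=0 emitted=0 chunks_done=0
Byte 1 = 0x0D: mode=SIZE_CR remaining=0 emitted=0 chunks_done=0
Byte 2 = 0x0A: mode=DATA remaining=8 emitted=0 chunks_done=0
Byte 3 = '1': mode=DATA remaining=7 emitted=1 chunks_done=0
Byte 4 = 'u': mode=DATA remaining=6 emitted=2 chunks_done=0
Byte 5 = '5': mode=DATA remaining=5 emitted=3 chunks_done=0
Byte 6 = '6': mode=DATA remaining=4 emitted=4 chunks_done=0
Byte 7 = 't': mode=DATA remaining=3 emitted=5 chunks_done=0
Byte 8 = 't': mode=DATA remaining=2 emitted=6 chunks_done=0
Byte 9 = 'h': mode=DATA remaining=1 emitted=7 chunks_done=0
Byte 10 = 'n': mode=DATA_DONE remaining=0 emitted=8 chunks_done=0
Byte 11 = 0x0D: mode=DATA_CR remaining=0 emitted=8 chunks_done=0
Byte 12 = 0x0A: mode=SIZE remaining=0 emitted=8 chunks_done=1
Byte 13 = '2': mode=SIZE remaining=0 emitted=8 chunks_done=1
Byte 14 = 0x0D: mode=SIZE_CR remaining=0 emitted=8 chunks_done=1
Byte 15 = 0x0A: mode=DATA remaining=2 emitted=8 chunks_done=1
Byte 16 = 'w': mode=DATA remaining=1 emitted=9 chunks_done=1
Byte 17 = '8': mode=DATA_DONE remaining=0 emitted=10 chunks_done=1
Byte 18 = 0x0D: mode=DATA_CR remaining=0 emitted=10 chunks_done=1
Byte 19 = 0x0A: mode=SIZE remaining=0 emitted=10 chunks_done=2
Byte 20 = '0': mode=SIZE remaining=0 emitted=10 chunks_done=2
Byte 21 = 0x0D: mode=SIZE_CR remaining=0 emitted=10 chunks_done=2
Byte 22 = 0x0A: mode=TERM remaining=0 emitted=10 chunks_done=2
Byte 23 = 0x0D: mode=TERM remaining=0 emitted=10 chunks_done=2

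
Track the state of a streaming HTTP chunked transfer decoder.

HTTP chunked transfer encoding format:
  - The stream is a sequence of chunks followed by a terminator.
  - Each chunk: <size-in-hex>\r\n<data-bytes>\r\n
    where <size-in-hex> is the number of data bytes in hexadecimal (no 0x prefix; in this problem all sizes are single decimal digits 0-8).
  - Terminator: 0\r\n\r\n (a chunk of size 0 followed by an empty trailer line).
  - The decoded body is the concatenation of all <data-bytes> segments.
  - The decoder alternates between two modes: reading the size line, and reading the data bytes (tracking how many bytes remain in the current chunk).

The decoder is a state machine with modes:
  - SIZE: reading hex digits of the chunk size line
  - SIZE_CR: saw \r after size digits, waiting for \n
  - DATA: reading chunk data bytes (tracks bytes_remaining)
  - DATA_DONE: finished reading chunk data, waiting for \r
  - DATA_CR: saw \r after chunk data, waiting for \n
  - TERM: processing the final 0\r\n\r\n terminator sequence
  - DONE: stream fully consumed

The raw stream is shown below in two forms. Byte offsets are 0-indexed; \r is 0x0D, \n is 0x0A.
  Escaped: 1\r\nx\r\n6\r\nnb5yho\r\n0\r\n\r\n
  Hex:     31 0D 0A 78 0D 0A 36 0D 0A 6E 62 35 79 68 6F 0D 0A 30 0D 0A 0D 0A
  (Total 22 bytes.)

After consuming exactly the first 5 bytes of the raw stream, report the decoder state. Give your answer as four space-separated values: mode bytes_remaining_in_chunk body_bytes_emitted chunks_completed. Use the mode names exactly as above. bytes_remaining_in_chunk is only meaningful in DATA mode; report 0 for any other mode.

Byte 0 = '1': mode=SIZE remaining=0 emitted=0 chunks_done=0
Byte 1 = 0x0D: mode=SIZE_CR remaining=0 emitted=0 chunks_done=0
Byte 2 = 0x0A: mode=DATA remaining=1 emitted=0 chunks_done=0
Byte 3 = 'x': mode=DATA_DONE remaining=0 emitted=1 chunks_done=0
Byte 4 = 0x0D: mode=DATA_CR remaining=0 emitted=1 chunks_done=0

Answer: DATA_CR 0 1 0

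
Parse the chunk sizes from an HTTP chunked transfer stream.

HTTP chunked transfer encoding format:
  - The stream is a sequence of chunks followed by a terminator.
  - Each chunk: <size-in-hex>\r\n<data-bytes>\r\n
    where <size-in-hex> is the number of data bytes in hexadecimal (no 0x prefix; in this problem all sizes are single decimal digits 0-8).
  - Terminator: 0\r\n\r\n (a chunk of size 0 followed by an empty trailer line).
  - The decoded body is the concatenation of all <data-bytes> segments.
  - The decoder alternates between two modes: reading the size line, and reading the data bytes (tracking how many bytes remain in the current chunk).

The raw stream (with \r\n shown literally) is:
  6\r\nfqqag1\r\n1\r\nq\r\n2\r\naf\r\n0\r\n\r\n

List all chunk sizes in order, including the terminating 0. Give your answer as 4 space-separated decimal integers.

Answer: 6 1 2 0

Derivation:
Chunk 1: stream[0..1]='6' size=0x6=6, data at stream[3..9]='fqqag1' -> body[0..6], body so far='fqqag1'
Chunk 2: stream[11..12]='1' size=0x1=1, data at stream[14..15]='q' -> body[6..7], body so far='fqqag1q'
Chunk 3: stream[17..18]='2' size=0x2=2, data at stream[20..22]='af' -> body[7..9], body so far='fqqag1qaf'
Chunk 4: stream[24..25]='0' size=0 (terminator). Final body='fqqag1qaf' (9 bytes)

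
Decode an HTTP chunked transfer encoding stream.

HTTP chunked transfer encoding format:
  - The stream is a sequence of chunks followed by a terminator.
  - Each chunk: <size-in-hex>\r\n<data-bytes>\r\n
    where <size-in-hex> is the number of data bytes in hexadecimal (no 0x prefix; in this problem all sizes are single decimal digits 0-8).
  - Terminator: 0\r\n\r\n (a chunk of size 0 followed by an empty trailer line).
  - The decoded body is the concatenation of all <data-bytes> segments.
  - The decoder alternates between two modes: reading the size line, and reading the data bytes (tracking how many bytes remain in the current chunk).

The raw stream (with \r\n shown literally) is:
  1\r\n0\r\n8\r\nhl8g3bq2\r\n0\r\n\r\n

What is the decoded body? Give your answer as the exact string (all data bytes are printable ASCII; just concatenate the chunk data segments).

Chunk 1: stream[0..1]='1' size=0x1=1, data at stream[3..4]='0' -> body[0..1], body so far='0'
Chunk 2: stream[6..7]='8' size=0x8=8, data at stream[9..17]='hl8g3bq2' -> body[1..9], body so far='0hl8g3bq2'
Chunk 3: stream[19..20]='0' size=0 (terminator). Final body='0hl8g3bq2' (9 bytes)

Answer: 0hl8g3bq2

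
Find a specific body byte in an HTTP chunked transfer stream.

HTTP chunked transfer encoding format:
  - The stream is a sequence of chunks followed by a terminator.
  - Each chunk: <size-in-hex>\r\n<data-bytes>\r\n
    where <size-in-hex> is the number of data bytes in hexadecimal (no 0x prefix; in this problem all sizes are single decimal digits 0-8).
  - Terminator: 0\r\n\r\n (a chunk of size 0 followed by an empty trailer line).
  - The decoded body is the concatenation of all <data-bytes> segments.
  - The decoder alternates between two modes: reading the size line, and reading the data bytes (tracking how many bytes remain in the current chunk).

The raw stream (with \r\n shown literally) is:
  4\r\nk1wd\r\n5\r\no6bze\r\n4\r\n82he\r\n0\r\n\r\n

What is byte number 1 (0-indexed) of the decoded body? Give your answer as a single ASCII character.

Answer: 1

Derivation:
Chunk 1: stream[0..1]='4' size=0x4=4, data at stream[3..7]='k1wd' -> body[0..4], body so far='k1wd'
Chunk 2: stream[9..10]='5' size=0x5=5, data at stream[12..17]='o6bze' -> body[4..9], body so far='k1wdo6bze'
Chunk 3: stream[19..20]='4' size=0x4=4, data at stream[22..26]='82he' -> body[9..13], body so far='k1wdo6bze82he'
Chunk 4: stream[28..29]='0' size=0 (terminator). Final body='k1wdo6bze82he' (13 bytes)
Body byte 1 = '1'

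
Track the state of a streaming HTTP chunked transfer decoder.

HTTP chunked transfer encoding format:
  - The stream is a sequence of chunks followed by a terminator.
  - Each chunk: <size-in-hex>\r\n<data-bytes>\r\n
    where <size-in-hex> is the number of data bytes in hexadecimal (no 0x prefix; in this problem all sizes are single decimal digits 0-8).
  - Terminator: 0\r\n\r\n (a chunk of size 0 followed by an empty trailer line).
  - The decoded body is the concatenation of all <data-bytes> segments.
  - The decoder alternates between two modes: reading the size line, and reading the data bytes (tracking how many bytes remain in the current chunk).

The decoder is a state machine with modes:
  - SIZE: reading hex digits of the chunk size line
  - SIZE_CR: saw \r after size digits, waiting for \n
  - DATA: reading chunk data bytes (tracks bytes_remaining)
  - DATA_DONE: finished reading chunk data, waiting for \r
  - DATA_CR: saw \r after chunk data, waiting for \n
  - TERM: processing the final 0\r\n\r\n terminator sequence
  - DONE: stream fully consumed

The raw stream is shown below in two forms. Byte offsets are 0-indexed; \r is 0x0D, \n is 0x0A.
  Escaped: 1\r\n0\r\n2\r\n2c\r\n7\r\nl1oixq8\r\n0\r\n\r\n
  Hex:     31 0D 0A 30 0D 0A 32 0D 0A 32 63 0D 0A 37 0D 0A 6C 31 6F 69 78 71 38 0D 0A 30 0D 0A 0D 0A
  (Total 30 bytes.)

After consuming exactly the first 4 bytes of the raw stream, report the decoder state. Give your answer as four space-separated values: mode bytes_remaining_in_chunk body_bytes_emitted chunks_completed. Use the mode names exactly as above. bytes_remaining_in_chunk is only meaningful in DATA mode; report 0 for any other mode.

Answer: DATA_DONE 0 1 0

Derivation:
Byte 0 = '1': mode=SIZE remaining=0 emitted=0 chunks_done=0
Byte 1 = 0x0D: mode=SIZE_CR remaining=0 emitted=0 chunks_done=0
Byte 2 = 0x0A: mode=DATA remaining=1 emitted=0 chunks_done=0
Byte 3 = '0': mode=DATA_DONE remaining=0 emitted=1 chunks_done=0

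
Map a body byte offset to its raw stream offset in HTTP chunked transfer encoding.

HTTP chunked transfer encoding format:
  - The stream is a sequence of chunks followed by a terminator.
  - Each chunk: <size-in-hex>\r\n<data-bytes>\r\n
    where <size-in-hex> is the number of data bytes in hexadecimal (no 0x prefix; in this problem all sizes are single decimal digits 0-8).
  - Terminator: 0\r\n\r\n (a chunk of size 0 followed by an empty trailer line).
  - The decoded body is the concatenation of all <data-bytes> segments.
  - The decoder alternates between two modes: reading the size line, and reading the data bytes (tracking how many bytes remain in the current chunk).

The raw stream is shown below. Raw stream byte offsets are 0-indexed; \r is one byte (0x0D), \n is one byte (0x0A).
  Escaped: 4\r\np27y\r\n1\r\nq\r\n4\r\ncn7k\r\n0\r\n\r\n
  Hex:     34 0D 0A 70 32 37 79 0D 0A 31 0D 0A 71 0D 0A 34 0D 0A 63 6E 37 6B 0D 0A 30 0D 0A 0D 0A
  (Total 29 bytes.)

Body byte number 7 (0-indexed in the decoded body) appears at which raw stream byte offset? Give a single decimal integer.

Chunk 1: stream[0..1]='4' size=0x4=4, data at stream[3..7]='p27y' -> body[0..4], body so far='p27y'
Chunk 2: stream[9..10]='1' size=0x1=1, data at stream[12..13]='q' -> body[4..5], body so far='p27yq'
Chunk 3: stream[15..16]='4' size=0x4=4, data at stream[18..22]='cn7k' -> body[5..9], body so far='p27yqcn7k'
Chunk 4: stream[24..25]='0' size=0 (terminator). Final body='p27yqcn7k' (9 bytes)
Body byte 7 at stream offset 20

Answer: 20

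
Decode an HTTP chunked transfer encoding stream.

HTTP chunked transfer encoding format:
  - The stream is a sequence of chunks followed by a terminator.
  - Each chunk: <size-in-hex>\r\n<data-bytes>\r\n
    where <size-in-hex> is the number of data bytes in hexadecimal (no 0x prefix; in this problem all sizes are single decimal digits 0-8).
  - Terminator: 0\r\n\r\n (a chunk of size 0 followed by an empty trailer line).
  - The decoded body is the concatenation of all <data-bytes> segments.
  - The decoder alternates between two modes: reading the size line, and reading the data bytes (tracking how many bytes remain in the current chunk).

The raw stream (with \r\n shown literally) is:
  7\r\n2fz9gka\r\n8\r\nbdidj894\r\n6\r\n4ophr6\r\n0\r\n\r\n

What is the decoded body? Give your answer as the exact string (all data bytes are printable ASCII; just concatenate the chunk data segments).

Answer: 2fz9gkabdidj8944ophr6

Derivation:
Chunk 1: stream[0..1]='7' size=0x7=7, data at stream[3..10]='2fz9gka' -> body[0..7], body so far='2fz9gka'
Chunk 2: stream[12..13]='8' size=0x8=8, data at stream[15..23]='bdidj894' -> body[7..15], body so far='2fz9gkabdidj894'
Chunk 3: stream[25..26]='6' size=0x6=6, data at stream[28..34]='4ophr6' -> body[15..21], body so far='2fz9gkabdidj8944ophr6'
Chunk 4: stream[36..37]='0' size=0 (terminator). Final body='2fz9gkabdidj8944ophr6' (21 bytes)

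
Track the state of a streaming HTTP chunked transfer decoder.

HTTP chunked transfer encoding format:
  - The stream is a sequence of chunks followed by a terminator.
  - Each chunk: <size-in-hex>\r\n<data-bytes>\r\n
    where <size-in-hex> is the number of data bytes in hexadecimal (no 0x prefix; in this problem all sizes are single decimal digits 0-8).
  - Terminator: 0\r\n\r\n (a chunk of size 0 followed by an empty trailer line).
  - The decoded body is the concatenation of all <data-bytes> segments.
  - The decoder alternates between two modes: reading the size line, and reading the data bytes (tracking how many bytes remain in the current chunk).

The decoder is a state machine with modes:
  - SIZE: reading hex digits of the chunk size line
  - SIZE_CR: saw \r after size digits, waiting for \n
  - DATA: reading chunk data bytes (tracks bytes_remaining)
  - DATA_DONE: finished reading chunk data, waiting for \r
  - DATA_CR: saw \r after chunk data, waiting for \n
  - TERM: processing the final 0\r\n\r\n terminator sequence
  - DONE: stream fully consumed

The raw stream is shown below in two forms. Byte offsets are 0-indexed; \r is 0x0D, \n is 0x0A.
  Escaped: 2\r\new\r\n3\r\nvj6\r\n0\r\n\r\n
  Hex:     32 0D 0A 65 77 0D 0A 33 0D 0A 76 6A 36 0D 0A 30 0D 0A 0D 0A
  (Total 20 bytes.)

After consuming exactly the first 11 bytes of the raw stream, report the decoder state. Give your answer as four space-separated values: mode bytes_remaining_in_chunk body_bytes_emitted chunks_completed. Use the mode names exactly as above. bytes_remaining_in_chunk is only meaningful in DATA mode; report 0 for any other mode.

Answer: DATA 2 3 1

Derivation:
Byte 0 = '2': mode=SIZE remaining=0 emitted=0 chunks_done=0
Byte 1 = 0x0D: mode=SIZE_CR remaining=0 emitted=0 chunks_done=0
Byte 2 = 0x0A: mode=DATA remaining=2 emitted=0 chunks_done=0
Byte 3 = 'e': mode=DATA remaining=1 emitted=1 chunks_done=0
Byte 4 = 'w': mode=DATA_DONE remaining=0 emitted=2 chunks_done=0
Byte 5 = 0x0D: mode=DATA_CR remaining=0 emitted=2 chunks_done=0
Byte 6 = 0x0A: mode=SIZE remaining=0 emitted=2 chunks_done=1
Byte 7 = '3': mode=SIZE remaining=0 emitted=2 chunks_done=1
Byte 8 = 0x0D: mode=SIZE_CR remaining=0 emitted=2 chunks_done=1
Byte 9 = 0x0A: mode=DATA remaining=3 emitted=2 chunks_done=1
Byte 10 = 'v': mode=DATA remaining=2 emitted=3 chunks_done=1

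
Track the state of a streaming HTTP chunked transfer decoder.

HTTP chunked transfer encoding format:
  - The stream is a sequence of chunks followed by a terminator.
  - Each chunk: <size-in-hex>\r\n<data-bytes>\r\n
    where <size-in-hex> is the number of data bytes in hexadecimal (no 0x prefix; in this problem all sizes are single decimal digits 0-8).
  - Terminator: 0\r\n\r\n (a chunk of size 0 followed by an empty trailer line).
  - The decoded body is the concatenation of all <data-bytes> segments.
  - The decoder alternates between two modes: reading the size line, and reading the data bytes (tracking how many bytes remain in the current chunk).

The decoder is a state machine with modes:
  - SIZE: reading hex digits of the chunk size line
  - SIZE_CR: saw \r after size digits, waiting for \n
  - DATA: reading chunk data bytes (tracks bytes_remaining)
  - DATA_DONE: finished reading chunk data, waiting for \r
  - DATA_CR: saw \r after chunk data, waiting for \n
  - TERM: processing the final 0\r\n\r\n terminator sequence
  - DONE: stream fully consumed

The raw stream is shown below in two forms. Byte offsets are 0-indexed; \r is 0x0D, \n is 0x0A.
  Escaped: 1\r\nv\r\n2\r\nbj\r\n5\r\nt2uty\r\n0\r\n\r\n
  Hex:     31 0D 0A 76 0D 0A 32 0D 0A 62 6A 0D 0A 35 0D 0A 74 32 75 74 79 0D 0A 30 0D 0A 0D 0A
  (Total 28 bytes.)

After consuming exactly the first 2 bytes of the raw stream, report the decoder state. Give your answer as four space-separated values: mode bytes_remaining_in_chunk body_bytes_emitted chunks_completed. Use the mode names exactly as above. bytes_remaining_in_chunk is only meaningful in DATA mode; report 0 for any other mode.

Answer: SIZE_CR 0 0 0

Derivation:
Byte 0 = '1': mode=SIZE remaining=0 emitted=0 chunks_done=0
Byte 1 = 0x0D: mode=SIZE_CR remaining=0 emitted=0 chunks_done=0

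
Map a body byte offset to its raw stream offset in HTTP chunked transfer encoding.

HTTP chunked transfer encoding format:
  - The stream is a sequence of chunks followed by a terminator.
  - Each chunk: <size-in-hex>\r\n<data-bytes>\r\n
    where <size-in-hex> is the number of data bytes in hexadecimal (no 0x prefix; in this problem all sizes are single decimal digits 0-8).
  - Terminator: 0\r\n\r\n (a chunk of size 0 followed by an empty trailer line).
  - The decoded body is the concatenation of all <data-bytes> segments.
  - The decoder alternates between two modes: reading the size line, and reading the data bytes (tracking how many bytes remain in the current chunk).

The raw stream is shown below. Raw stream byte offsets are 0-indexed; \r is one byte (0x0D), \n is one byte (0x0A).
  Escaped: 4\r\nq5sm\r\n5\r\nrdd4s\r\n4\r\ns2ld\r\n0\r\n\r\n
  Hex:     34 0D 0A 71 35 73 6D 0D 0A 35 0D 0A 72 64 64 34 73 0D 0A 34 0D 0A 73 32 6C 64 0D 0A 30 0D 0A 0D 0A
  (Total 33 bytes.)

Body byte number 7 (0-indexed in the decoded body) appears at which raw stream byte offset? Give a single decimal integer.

Chunk 1: stream[0..1]='4' size=0x4=4, data at stream[3..7]='q5sm' -> body[0..4], body so far='q5sm'
Chunk 2: stream[9..10]='5' size=0x5=5, data at stream[12..17]='rdd4s' -> body[4..9], body so far='q5smrdd4s'
Chunk 3: stream[19..20]='4' size=0x4=4, data at stream[22..26]='s2ld' -> body[9..13], body so far='q5smrdd4ss2ld'
Chunk 4: stream[28..29]='0' size=0 (terminator). Final body='q5smrdd4ss2ld' (13 bytes)
Body byte 7 at stream offset 15

Answer: 15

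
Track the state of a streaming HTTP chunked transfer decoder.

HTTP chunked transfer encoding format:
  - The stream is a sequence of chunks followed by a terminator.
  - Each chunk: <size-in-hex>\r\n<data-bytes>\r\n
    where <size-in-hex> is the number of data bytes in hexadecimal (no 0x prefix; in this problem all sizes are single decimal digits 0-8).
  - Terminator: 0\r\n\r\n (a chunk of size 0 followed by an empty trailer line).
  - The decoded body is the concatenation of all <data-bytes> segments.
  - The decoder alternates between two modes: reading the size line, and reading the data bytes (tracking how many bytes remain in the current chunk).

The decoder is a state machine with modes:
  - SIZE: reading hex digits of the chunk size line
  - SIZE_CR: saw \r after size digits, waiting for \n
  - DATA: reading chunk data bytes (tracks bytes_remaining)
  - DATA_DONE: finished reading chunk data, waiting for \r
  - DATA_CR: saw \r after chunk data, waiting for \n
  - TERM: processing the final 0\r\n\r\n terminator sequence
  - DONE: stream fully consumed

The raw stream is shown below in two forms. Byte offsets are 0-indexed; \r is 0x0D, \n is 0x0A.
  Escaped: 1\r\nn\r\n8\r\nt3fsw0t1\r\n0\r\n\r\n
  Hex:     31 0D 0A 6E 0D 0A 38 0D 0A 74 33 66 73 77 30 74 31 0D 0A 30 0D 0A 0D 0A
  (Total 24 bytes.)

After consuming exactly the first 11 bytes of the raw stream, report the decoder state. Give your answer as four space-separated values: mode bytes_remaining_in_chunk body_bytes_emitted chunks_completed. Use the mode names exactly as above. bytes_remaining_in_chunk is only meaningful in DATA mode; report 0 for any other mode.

Answer: DATA 6 3 1

Derivation:
Byte 0 = '1': mode=SIZE remaining=0 emitted=0 chunks_done=0
Byte 1 = 0x0D: mode=SIZE_CR remaining=0 emitted=0 chunks_done=0
Byte 2 = 0x0A: mode=DATA remaining=1 emitted=0 chunks_done=0
Byte 3 = 'n': mode=DATA_DONE remaining=0 emitted=1 chunks_done=0
Byte 4 = 0x0D: mode=DATA_CR remaining=0 emitted=1 chunks_done=0
Byte 5 = 0x0A: mode=SIZE remaining=0 emitted=1 chunks_done=1
Byte 6 = '8': mode=SIZE remaining=0 emitted=1 chunks_done=1
Byte 7 = 0x0D: mode=SIZE_CR remaining=0 emitted=1 chunks_done=1
Byte 8 = 0x0A: mode=DATA remaining=8 emitted=1 chunks_done=1
Byte 9 = 't': mode=DATA remaining=7 emitted=2 chunks_done=1
Byte 10 = '3': mode=DATA remaining=6 emitted=3 chunks_done=1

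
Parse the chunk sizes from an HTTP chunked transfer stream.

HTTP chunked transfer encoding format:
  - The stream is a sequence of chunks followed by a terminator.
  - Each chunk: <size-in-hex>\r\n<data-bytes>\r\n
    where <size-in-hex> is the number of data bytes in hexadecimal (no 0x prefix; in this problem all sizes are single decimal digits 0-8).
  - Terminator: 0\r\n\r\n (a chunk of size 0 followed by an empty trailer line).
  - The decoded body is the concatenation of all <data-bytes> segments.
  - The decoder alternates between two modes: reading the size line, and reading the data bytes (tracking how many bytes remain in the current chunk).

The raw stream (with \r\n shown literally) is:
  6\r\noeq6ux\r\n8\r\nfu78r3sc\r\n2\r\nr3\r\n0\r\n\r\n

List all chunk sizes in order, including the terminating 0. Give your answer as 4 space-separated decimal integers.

Chunk 1: stream[0..1]='6' size=0x6=6, data at stream[3..9]='oeq6ux' -> body[0..6], body so far='oeq6ux'
Chunk 2: stream[11..12]='8' size=0x8=8, data at stream[14..22]='fu78r3sc' -> body[6..14], body so far='oeq6uxfu78r3sc'
Chunk 3: stream[24..25]='2' size=0x2=2, data at stream[27..29]='r3' -> body[14..16], body so far='oeq6uxfu78r3scr3'
Chunk 4: stream[31..32]='0' size=0 (terminator). Final body='oeq6uxfu78r3scr3' (16 bytes)

Answer: 6 8 2 0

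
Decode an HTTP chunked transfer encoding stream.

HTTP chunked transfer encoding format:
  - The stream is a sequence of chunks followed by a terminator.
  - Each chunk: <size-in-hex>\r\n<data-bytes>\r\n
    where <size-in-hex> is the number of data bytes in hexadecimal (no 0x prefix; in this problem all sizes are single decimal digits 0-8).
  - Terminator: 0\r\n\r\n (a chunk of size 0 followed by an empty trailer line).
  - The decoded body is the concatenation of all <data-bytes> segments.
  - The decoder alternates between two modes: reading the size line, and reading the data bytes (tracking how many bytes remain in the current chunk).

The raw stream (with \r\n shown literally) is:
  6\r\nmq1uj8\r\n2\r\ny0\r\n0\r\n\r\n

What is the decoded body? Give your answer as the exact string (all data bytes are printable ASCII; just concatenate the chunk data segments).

Chunk 1: stream[0..1]='6' size=0x6=6, data at stream[3..9]='mq1uj8' -> body[0..6], body so far='mq1uj8'
Chunk 2: stream[11..12]='2' size=0x2=2, data at stream[14..16]='y0' -> body[6..8], body so far='mq1uj8y0'
Chunk 3: stream[18..19]='0' size=0 (terminator). Final body='mq1uj8y0' (8 bytes)

Answer: mq1uj8y0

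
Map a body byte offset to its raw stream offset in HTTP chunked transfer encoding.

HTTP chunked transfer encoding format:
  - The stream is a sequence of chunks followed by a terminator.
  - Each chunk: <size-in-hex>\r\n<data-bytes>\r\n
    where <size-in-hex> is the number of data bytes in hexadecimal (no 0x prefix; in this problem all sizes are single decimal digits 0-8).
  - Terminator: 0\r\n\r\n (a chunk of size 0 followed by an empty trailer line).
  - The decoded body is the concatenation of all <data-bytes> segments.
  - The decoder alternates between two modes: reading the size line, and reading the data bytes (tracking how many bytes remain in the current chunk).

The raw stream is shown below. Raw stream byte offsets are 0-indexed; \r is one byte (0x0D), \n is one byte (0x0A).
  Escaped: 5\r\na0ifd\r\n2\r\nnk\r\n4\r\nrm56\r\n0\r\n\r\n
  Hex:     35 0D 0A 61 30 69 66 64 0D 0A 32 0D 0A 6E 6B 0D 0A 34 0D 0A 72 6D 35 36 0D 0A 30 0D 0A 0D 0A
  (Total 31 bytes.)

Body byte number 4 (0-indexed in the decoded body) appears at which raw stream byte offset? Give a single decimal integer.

Answer: 7

Derivation:
Chunk 1: stream[0..1]='5' size=0x5=5, data at stream[3..8]='a0ifd' -> body[0..5], body so far='a0ifd'
Chunk 2: stream[10..11]='2' size=0x2=2, data at stream[13..15]='nk' -> body[5..7], body so far='a0ifdnk'
Chunk 3: stream[17..18]='4' size=0x4=4, data at stream[20..24]='rm56' -> body[7..11], body so far='a0ifdnkrm56'
Chunk 4: stream[26..27]='0' size=0 (terminator). Final body='a0ifdnkrm56' (11 bytes)
Body byte 4 at stream offset 7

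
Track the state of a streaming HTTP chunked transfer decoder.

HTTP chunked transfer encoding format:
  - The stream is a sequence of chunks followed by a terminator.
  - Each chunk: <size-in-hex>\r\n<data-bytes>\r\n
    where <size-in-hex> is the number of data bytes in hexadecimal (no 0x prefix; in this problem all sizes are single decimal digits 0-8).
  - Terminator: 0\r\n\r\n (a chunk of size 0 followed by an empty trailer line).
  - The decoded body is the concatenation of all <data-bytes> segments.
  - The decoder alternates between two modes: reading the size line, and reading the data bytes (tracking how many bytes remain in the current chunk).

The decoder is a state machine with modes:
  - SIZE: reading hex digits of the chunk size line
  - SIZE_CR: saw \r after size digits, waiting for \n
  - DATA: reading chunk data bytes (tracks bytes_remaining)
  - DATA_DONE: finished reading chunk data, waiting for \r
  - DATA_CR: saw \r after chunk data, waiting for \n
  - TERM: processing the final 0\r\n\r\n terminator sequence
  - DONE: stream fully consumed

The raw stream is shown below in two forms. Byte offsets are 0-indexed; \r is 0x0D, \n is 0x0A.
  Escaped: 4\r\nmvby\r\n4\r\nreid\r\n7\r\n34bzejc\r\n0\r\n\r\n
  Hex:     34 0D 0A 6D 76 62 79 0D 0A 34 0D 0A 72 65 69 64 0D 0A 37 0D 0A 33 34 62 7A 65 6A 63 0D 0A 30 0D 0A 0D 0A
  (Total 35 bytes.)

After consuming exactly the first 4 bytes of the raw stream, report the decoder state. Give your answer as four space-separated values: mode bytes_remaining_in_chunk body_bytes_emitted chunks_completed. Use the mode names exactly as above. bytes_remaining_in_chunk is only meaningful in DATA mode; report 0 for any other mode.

Byte 0 = '4': mode=SIZE remaining=0 emitted=0 chunks_done=0
Byte 1 = 0x0D: mode=SIZE_CR remaining=0 emitted=0 chunks_done=0
Byte 2 = 0x0A: mode=DATA remaining=4 emitted=0 chunks_done=0
Byte 3 = 'm': mode=DATA remaining=3 emitted=1 chunks_done=0

Answer: DATA 3 1 0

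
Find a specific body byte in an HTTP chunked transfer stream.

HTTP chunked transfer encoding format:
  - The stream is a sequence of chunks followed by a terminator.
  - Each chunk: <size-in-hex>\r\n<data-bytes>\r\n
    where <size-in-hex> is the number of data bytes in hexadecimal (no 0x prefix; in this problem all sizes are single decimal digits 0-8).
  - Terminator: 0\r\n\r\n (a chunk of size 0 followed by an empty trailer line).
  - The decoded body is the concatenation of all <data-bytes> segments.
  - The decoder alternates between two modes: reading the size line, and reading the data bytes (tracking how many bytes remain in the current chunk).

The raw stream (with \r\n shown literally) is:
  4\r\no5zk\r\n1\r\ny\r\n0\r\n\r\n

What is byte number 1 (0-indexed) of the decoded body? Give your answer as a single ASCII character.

Answer: 5

Derivation:
Chunk 1: stream[0..1]='4' size=0x4=4, data at stream[3..7]='o5zk' -> body[0..4], body so far='o5zk'
Chunk 2: stream[9..10]='1' size=0x1=1, data at stream[12..13]='y' -> body[4..5], body so far='o5zky'
Chunk 3: stream[15..16]='0' size=0 (terminator). Final body='o5zky' (5 bytes)
Body byte 1 = '5'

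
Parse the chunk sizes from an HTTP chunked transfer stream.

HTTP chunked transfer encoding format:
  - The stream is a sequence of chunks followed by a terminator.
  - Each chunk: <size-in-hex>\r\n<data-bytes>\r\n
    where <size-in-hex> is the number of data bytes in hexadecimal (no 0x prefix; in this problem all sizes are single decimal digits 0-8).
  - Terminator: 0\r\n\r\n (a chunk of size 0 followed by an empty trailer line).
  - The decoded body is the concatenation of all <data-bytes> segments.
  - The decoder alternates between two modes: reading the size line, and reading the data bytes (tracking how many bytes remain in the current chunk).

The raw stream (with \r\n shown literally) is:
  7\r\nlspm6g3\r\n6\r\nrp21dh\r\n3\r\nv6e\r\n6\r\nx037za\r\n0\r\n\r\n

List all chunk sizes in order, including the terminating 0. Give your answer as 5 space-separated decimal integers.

Answer: 7 6 3 6 0

Derivation:
Chunk 1: stream[0..1]='7' size=0x7=7, data at stream[3..10]='lspm6g3' -> body[0..7], body so far='lspm6g3'
Chunk 2: stream[12..13]='6' size=0x6=6, data at stream[15..21]='rp21dh' -> body[7..13], body so far='lspm6g3rp21dh'
Chunk 3: stream[23..24]='3' size=0x3=3, data at stream[26..29]='v6e' -> body[13..16], body so far='lspm6g3rp21dhv6e'
Chunk 4: stream[31..32]='6' size=0x6=6, data at stream[34..40]='x037za' -> body[16..22], body so far='lspm6g3rp21dhv6ex037za'
Chunk 5: stream[42..43]='0' size=0 (terminator). Final body='lspm6g3rp21dhv6ex037za' (22 bytes)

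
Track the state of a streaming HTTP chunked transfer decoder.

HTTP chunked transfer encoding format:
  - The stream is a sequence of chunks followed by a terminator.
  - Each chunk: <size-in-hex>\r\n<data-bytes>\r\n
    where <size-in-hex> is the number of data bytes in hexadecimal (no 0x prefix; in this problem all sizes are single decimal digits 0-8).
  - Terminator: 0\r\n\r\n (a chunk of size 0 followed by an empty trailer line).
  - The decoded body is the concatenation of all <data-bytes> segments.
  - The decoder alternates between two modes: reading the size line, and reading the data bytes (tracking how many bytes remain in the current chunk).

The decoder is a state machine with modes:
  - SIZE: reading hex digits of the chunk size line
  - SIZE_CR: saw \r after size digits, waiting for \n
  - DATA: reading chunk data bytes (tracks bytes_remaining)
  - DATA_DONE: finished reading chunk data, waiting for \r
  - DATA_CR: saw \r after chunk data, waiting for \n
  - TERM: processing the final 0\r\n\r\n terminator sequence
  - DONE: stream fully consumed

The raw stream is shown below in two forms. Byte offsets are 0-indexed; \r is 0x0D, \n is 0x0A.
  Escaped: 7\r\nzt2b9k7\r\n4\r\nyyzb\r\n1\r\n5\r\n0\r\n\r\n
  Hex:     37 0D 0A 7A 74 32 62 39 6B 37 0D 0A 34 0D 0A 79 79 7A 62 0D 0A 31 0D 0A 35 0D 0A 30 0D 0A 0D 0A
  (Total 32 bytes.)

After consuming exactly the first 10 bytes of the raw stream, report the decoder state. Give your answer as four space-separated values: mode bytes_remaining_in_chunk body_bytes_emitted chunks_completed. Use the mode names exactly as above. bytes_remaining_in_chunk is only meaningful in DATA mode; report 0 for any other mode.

Byte 0 = '7': mode=SIZE remaining=0 emitted=0 chunks_done=0
Byte 1 = 0x0D: mode=SIZE_CR remaining=0 emitted=0 chunks_done=0
Byte 2 = 0x0A: mode=DATA remaining=7 emitted=0 chunks_done=0
Byte 3 = 'z': mode=DATA remaining=6 emitted=1 chunks_done=0
Byte 4 = 't': mode=DATA remaining=5 emitted=2 chunks_done=0
Byte 5 = '2': mode=DATA remaining=4 emitted=3 chunks_done=0
Byte 6 = 'b': mode=DATA remaining=3 emitted=4 chunks_done=0
Byte 7 = '9': mode=DATA remaining=2 emitted=5 chunks_done=0
Byte 8 = 'k': mode=DATA remaining=1 emitted=6 chunks_done=0
Byte 9 = '7': mode=DATA_DONE remaining=0 emitted=7 chunks_done=0

Answer: DATA_DONE 0 7 0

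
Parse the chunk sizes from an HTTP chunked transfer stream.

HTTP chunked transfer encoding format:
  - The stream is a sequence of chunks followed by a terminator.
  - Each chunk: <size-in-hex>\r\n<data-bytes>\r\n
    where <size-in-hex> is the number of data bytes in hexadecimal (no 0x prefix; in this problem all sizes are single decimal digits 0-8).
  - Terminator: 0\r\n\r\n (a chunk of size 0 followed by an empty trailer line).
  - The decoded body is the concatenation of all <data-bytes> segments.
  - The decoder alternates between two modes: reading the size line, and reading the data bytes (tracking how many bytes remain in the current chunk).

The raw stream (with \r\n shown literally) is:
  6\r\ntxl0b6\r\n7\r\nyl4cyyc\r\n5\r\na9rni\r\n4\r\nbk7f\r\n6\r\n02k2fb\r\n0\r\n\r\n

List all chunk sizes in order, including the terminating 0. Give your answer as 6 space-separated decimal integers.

Answer: 6 7 5 4 6 0

Derivation:
Chunk 1: stream[0..1]='6' size=0x6=6, data at stream[3..9]='txl0b6' -> body[0..6], body so far='txl0b6'
Chunk 2: stream[11..12]='7' size=0x7=7, data at stream[14..21]='yl4cyyc' -> body[6..13], body so far='txl0b6yl4cyyc'
Chunk 3: stream[23..24]='5' size=0x5=5, data at stream[26..31]='a9rni' -> body[13..18], body so far='txl0b6yl4cyyca9rni'
Chunk 4: stream[33..34]='4' size=0x4=4, data at stream[36..40]='bk7f' -> body[18..22], body so far='txl0b6yl4cyyca9rnibk7f'
Chunk 5: stream[42..43]='6' size=0x6=6, data at stream[45..51]='02k2fb' -> body[22..28], body so far='txl0b6yl4cyyca9rnibk7f02k2fb'
Chunk 6: stream[53..54]='0' size=0 (terminator). Final body='txl0b6yl4cyyca9rnibk7f02k2fb' (28 bytes)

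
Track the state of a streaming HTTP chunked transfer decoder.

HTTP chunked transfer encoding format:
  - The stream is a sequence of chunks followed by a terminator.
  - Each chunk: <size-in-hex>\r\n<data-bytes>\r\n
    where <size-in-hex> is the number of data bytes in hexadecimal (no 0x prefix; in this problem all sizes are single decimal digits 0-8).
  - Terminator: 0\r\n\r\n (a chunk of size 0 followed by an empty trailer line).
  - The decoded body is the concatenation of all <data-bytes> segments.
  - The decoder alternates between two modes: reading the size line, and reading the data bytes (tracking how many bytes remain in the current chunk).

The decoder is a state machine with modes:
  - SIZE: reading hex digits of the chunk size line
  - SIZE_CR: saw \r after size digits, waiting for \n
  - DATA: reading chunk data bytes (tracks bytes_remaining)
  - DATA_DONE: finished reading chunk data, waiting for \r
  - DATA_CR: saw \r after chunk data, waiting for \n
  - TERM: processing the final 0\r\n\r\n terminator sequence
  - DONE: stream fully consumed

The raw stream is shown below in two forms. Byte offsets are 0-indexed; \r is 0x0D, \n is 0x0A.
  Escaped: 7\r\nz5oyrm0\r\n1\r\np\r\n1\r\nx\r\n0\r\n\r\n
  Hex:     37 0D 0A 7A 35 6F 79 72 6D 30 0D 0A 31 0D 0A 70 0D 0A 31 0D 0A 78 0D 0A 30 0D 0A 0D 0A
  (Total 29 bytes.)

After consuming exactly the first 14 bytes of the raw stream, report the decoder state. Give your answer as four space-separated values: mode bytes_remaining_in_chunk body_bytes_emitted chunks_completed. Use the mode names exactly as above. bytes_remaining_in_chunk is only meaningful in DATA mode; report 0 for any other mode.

Answer: SIZE_CR 0 7 1

Derivation:
Byte 0 = '7': mode=SIZE remaining=0 emitted=0 chunks_done=0
Byte 1 = 0x0D: mode=SIZE_CR remaining=0 emitted=0 chunks_done=0
Byte 2 = 0x0A: mode=DATA remaining=7 emitted=0 chunks_done=0
Byte 3 = 'z': mode=DATA remaining=6 emitted=1 chunks_done=0
Byte 4 = '5': mode=DATA remaining=5 emitted=2 chunks_done=0
Byte 5 = 'o': mode=DATA remaining=4 emitted=3 chunks_done=0
Byte 6 = 'y': mode=DATA remaining=3 emitted=4 chunks_done=0
Byte 7 = 'r': mode=DATA remaining=2 emitted=5 chunks_done=0
Byte 8 = 'm': mode=DATA remaining=1 emitted=6 chunks_done=0
Byte 9 = '0': mode=DATA_DONE remaining=0 emitted=7 chunks_done=0
Byte 10 = 0x0D: mode=DATA_CR remaining=0 emitted=7 chunks_done=0
Byte 11 = 0x0A: mode=SIZE remaining=0 emitted=7 chunks_done=1
Byte 12 = '1': mode=SIZE remaining=0 emitted=7 chunks_done=1
Byte 13 = 0x0D: mode=SIZE_CR remaining=0 emitted=7 chunks_done=1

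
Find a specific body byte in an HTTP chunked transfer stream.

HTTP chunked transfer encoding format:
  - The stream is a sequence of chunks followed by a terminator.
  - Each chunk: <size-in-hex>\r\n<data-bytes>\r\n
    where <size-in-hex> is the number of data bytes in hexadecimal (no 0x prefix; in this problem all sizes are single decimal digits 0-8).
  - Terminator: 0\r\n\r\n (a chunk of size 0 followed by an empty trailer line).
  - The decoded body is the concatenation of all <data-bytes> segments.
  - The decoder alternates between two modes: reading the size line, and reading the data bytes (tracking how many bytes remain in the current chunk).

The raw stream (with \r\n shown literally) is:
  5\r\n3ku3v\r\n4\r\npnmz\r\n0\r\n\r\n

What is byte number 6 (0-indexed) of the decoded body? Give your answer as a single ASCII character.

Chunk 1: stream[0..1]='5' size=0x5=5, data at stream[3..8]='3ku3v' -> body[0..5], body so far='3ku3v'
Chunk 2: stream[10..11]='4' size=0x4=4, data at stream[13..17]='pnmz' -> body[5..9], body so far='3ku3vpnmz'
Chunk 3: stream[19..20]='0' size=0 (terminator). Final body='3ku3vpnmz' (9 bytes)
Body byte 6 = 'n'

Answer: n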